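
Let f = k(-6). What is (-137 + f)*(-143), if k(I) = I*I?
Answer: 14443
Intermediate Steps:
k(I) = I²
f = 36 (f = (-6)² = 36)
(-137 + f)*(-143) = (-137 + 36)*(-143) = -101*(-143) = 14443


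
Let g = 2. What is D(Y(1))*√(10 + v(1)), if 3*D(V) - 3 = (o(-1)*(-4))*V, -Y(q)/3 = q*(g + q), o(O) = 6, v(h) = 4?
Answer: 73*√14 ≈ 273.14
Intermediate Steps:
Y(q) = -3*q*(2 + q)
D(V) = 1 - 8*V (D(V) = 1 + ((6*(-4))*V)/3 = 1 + (-24*V)/3 = 1 - 8*V)
D(Y(1))*√(10 + v(1)) = (1 - (-24)*(2 + 1))*√(10 + 4) = (1 - (-24)*3)*√14 = (1 - 8*(-9))*√14 = (1 + 72)*√14 = 73*√14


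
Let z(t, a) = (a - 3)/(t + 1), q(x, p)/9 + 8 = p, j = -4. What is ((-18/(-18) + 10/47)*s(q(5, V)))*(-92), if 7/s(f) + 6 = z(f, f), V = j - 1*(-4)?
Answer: 868756/5499 ≈ 157.98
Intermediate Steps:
V = 0 (V = -4 - 1*(-4) = -4 + 4 = 0)
q(x, p) = -72 + 9*p
z(t, a) = (-3 + a)/(1 + t)
s(f) = 7/(-6 + (-3 + f)/(1 + f))
((-18/(-18) + 10/47)*s(q(5, V)))*(-92) = ((-18/(-18) + 10/47)*(7*(1 + (-72 + 9*0))/(-9 - 5*(-72 + 9*0))))*(-92) = ((-18*(-1/18) + 10*(1/47))*(7*(1 + (-72 + 0))/(-9 - 5*(-72 + 0))))*(-92) = ((1 + 10/47)*(7*(1 - 72)/(-9 - 5*(-72))))*(-92) = (57*(7*(-71)/(-9 + 360))/47)*(-92) = (57*(7*(-71)/351)/47)*(-92) = (57*(7*(1/351)*(-71))/47)*(-92) = ((57/47)*(-497/351))*(-92) = -9443/5499*(-92) = 868756/5499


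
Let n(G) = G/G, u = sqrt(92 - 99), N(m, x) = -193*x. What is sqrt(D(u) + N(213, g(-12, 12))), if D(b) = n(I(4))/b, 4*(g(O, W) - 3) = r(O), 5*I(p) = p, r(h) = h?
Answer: -7**(3/4)*I**(3/2)/7 ≈ 0.43472 - 0.43472*I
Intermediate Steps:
I(p) = p/5
g(O, W) = 3 + O/4
u = I*sqrt(7) (u = sqrt(-7) = I*sqrt(7) ≈ 2.6458*I)
n(G) = 1
D(b) = 1/b
sqrt(D(u) + N(213, g(-12, 12))) = sqrt(1/(I*sqrt(7)) - 193*(3 + (1/4)*(-12))) = sqrt(-I*sqrt(7)/7 - 193*(3 - 3)) = sqrt(-I*sqrt(7)/7 - 193*0) = sqrt(-I*sqrt(7)/7 + 0) = sqrt(-I*sqrt(7)/7) = 7**(3/4)*sqrt(-I)/7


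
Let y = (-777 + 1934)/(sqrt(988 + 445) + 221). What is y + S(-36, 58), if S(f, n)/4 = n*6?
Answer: 66247633/47408 - 1157*sqrt(1433)/47408 ≈ 1396.5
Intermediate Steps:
S(f, n) = 24*n (S(f, n) = 4*(n*6) = 4*(6*n) = 24*n)
y = 1157/(221 + sqrt(1433)) (y = 1157/(sqrt(1433) + 221) = 1157/(221 + sqrt(1433)) ≈ 4.4697)
y + S(-36, 58) = (255697/47408 - 1157*sqrt(1433)/47408) + 24*58 = (255697/47408 - 1157*sqrt(1433)/47408) + 1392 = 66247633/47408 - 1157*sqrt(1433)/47408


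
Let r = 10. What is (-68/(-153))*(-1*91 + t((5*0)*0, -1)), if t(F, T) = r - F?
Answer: -36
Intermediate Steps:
t(F, T) = 10 - F
(-68/(-153))*(-1*91 + t((5*0)*0, -1)) = (-68/(-153))*(-1*91 + (10 - 5*0*0)) = (-68*(-1/153))*(-91 + (10 - 0*0)) = 4*(-91 + (10 - 1*0))/9 = 4*(-91 + (10 + 0))/9 = 4*(-91 + 10)/9 = (4/9)*(-81) = -36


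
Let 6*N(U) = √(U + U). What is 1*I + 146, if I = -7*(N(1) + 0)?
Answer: 146 - 7*√2/6 ≈ 144.35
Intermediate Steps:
N(U) = √2*√U/6 (N(U) = √(U + U)/6 = √(2*U)/6 = (√2*√U)/6 = √2*√U/6)
I = -7*√2/6 (I = -7*(√2*√1/6 + 0) = -7*((⅙)*√2*1 + 0) = -7*(√2/6 + 0) = -7*√2/6 ≈ -1.6499)
1*I + 146 = 1*(-7*√2/6) + 146 = -7*√2/6 + 146 = 146 - 7*√2/6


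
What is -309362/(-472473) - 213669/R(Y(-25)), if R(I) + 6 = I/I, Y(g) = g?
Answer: 100954380247/2362365 ≈ 42734.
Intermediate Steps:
R(I) = -5 (R(I) = -6 + I/I = -6 + 1 = -5)
-309362/(-472473) - 213669/R(Y(-25)) = -309362/(-472473) - 213669/(-5) = -309362*(-1/472473) - 213669*(-1/5) = 309362/472473 + 213669/5 = 100954380247/2362365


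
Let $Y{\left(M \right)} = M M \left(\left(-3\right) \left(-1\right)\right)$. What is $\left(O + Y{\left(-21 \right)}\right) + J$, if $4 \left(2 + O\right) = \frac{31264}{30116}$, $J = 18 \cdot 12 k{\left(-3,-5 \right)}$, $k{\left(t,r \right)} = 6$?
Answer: $\frac{19705347}{7529} \approx 2617.3$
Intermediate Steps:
$J = 1296$ ($J = 18 \cdot 12 \cdot 6 = 216 \cdot 6 = 1296$)
$O = - \frac{13104}{7529}$ ($O = -2 + \frac{31264 \cdot \frac{1}{30116}}{4} = -2 + \frac{1}{4} \cdot \frac{7816}{7529} = -2 + \frac{1954}{7529} = - \frac{13104}{7529} \approx -1.7405$)
$Y{\left(M \right)} = 3 M^{2}$ ($Y{\left(M \right)} = M^{2} \cdot 3 = 3 M^{2}$)
$\left(O + Y{\left(-21 \right)}\right) + J = \left(- \frac{13104}{7529} + 3 \left(-21\right)^{2}\right) + 1296 = \left(- \frac{13104}{7529} + 3 \cdot 441\right) + 1296 = \left(- \frac{13104}{7529} + 1323\right) + 1296 = \frac{9947763}{7529} + 1296 = \frac{19705347}{7529}$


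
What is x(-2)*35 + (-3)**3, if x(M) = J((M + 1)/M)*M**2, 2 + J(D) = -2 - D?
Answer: -657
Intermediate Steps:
J(D) = -4 - D (J(D) = -2 + (-2 - D) = -4 - D)
x(M) = M**2*(-4 - (1 + M)/M) (x(M) = (-4 - (M + 1)/M)*M**2 = (-4 - (1 + M)/M)*M**2 = M**2*(-4 - (1 + M)/M))
x(-2)*35 + (-3)**3 = -1*(-2)*(1 + 5*(-2))*35 + (-3)**3 = -1*(-2)*(1 - 10)*35 - 27 = -1*(-2)*(-9)*35 - 27 = -18*35 - 27 = -630 - 27 = -657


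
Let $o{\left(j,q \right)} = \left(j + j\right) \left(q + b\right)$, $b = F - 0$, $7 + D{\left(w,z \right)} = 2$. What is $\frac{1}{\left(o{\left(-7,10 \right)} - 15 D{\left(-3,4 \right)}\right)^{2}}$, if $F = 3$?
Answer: $\frac{1}{11449} \approx 8.7344 \cdot 10^{-5}$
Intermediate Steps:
$D{\left(w,z \right)} = -5$ ($D{\left(w,z \right)} = -7 + 2 = -5$)
$b = 3$ ($b = 3 - 0 = 3 + 0 = 3$)
$o{\left(j,q \right)} = 2 j \left(3 + q\right)$ ($o{\left(j,q \right)} = \left(j + j\right) \left(q + 3\right) = 2 j \left(3 + q\right)$)
$\frac{1}{\left(o{\left(-7,10 \right)} - 15 D{\left(-3,4 \right)}\right)^{2}} = \frac{1}{\left(2 \left(-7\right) \left(3 + 10\right) - -75\right)^{2}} = \frac{1}{\left(2 \left(-7\right) 13 + 75\right)^{2}} = \frac{1}{\left(-182 + 75\right)^{2}} = \frac{1}{\left(-107\right)^{2}} = \frac{1}{11449}$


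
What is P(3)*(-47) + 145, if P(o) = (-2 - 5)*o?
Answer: 1132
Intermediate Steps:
P(o) = -7*o
P(3)*(-47) + 145 = -7*3*(-47) + 145 = -21*(-47) + 145 = 987 + 145 = 1132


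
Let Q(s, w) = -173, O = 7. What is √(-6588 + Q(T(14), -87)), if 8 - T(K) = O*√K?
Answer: I*√6761 ≈ 82.225*I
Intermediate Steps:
T(K) = 8 - 7*√K
√(-6588 + Q(T(14), -87)) = √(-6588 - 173) = √(-6761) = I*√6761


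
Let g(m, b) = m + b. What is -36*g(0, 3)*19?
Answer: -2052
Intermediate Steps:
g(m, b) = b + m
-36*g(0, 3)*19 = -36*(3 + 0)*19 = -36*3*19 = -108*19 = -2052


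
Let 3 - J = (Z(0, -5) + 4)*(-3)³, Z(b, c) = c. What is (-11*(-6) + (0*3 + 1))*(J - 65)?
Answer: -5963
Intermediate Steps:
J = -24 (J = 3 - (-5 + 4)*(-3)³ = 3 - (-1)*(-27) = 3 - 1*27 = 3 - 27 = -24)
(-11*(-6) + (0*3 + 1))*(J - 65) = (-11*(-6) + (0*3 + 1))*(-24 - 65) = (66 + (0 + 1))*(-89) = (66 + 1)*(-89) = 67*(-89) = -5963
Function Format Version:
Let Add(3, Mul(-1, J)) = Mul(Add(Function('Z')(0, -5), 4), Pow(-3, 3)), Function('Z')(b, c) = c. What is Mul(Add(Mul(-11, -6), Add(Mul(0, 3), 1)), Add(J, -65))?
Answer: -5963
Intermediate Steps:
J = -24 (J = Add(3, Mul(-1, Mul(Add(-5, 4), Pow(-3, 3)))) = Add(3, Mul(-1, Mul(-1, -27))) = Add(3, Mul(-1, 27)) = Add(3, -27) = -24)
Mul(Add(Mul(-11, -6), Add(Mul(0, 3), 1)), Add(J, -65)) = Mul(Add(Mul(-11, -6), Add(Mul(0, 3), 1)), Add(-24, -65)) = Mul(Add(66, Add(0, 1)), -89) = Mul(Add(66, 1), -89) = Mul(67, -89) = -5963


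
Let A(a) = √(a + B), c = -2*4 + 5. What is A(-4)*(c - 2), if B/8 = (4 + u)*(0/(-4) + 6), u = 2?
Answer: -10*√71 ≈ -84.261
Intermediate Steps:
c = -3 (c = -8 + 5 = -3)
B = 288 (B = 8*((4 + 2)*(0/(-4) + 6)) = 8*(6*(0*(-¼) + 6)) = 8*(6*(0 + 6)) = 8*(6*6) = 8*36 = 288)
A(a) = √(288 + a) (A(a) = √(a + 288) = √(288 + a))
A(-4)*(c - 2) = √(288 - 4)*(-3 - 2) = √284*(-5) = (2*√71)*(-5) = -10*√71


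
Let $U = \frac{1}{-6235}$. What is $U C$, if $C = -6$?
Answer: $\frac{6}{6235} \approx 0.00096231$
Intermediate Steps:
$U = - \frac{1}{6235} \approx -0.00016038$
$U C = \left(- \frac{1}{6235}\right) \left(-6\right) = \frac{6}{6235}$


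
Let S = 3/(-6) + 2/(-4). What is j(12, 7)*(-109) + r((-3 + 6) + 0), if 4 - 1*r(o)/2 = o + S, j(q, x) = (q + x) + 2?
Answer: -2285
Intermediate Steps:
S = -1 (S = 3*(-1/6) + 2*(-1/4) = -1/2 - 1/2 = -1)
j(q, x) = 2 + q + x
r(o) = 10 - 2*o (r(o) = 8 - 2*(o - 1) = 8 - 2*(-1 + o) = 8 + (2 - 2*o) = 10 - 2*o)
j(12, 7)*(-109) + r((-3 + 6) + 0) = (2 + 12 + 7)*(-109) + (10 - 2*((-3 + 6) + 0)) = 21*(-109) + (10 - 2*(3 + 0)) = -2289 + (10 - 2*3) = -2289 + (10 - 6) = -2289 + 4 = -2285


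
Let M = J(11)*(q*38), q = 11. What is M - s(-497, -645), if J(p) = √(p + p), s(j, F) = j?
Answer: 497 + 418*√22 ≈ 2457.6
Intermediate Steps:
J(p) = √2*√p (J(p) = √(2*p) = √2*√p)
M = 418*√22 (M = (√2*√11)*(11*38) = √22*418 = 418*√22 ≈ 1960.6)
M - s(-497, -645) = 418*√22 - 1*(-497) = 418*√22 + 497 = 497 + 418*√22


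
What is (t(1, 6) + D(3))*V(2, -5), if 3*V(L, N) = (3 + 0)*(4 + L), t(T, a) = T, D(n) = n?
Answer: 24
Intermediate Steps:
V(L, N) = 4 + L (V(L, N) = ((3 + 0)*(4 + L))/3 = (3*(4 + L))/3 = (12 + 3*L)/3 = 4 + L)
(t(1, 6) + D(3))*V(2, -5) = (1 + 3)*(4 + 2) = 4*6 = 24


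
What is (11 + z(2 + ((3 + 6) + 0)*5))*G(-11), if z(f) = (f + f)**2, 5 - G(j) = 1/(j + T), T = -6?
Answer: 760842/17 ≈ 44755.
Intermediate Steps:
G(j) = 5 - 1/(-6 + j) (G(j) = 5 - 1/(j - 6) = 5 - 1/(-6 + j))
z(f) = 4*f**2 (z(f) = (2*f)**2 = 4*f**2)
(11 + z(2 + ((3 + 6) + 0)*5))*G(-11) = (11 + 4*(2 + ((3 + 6) + 0)*5)**2)*((-31 + 5*(-11))/(-6 - 11)) = (11 + 4*(2 + (9 + 0)*5)**2)*((-31 - 55)/(-17)) = (11 + 4*(2 + 9*5)**2)*(-1/17*(-86)) = (11 + 4*(2 + 45)**2)*(86/17) = (11 + 4*47**2)*(86/17) = (11 + 4*2209)*(86/17) = (11 + 8836)*(86/17) = 8847*(86/17) = 760842/17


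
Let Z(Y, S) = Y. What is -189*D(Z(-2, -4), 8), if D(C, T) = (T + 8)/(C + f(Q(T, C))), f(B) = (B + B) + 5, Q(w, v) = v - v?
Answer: -1008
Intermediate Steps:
Q(w, v) = 0
f(B) = 5 + 2*B (f(B) = 2*B + 5 = 5 + 2*B)
D(C, T) = (8 + T)/(5 + C) (D(C, T) = (T + 8)/(C + (5 + 2*0)) = (8 + T)/(C + (5 + 0)) = (8 + T)/(C + 5) = (8 + T)/(5 + C))
-189*D(Z(-2, -4), 8) = -189*(8 + 8)/(5 - 2) = -189*16/3 = -1008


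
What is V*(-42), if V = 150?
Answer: -6300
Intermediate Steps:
V*(-42) = 150*(-42) = -6300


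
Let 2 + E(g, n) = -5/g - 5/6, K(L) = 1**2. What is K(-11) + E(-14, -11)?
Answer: -31/21 ≈ -1.4762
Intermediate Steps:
K(L) = 1
E(g, n) = -17/6 - 5/g (E(g, n) = -2 + (-5/g - 5/6) = -2 + (-5/6 - 5/g) = -17/6 - 5/g)
K(-11) + E(-14, -11) = 1 + (-17/6 - 5/(-14)) = 1 + (-17/6 - 5*(-1/14)) = 1 + (-17/6 + 5/14) = 1 - 52/21 = -31/21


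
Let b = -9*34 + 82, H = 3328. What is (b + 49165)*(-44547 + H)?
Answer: -2017299079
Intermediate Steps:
b = -224 (b = -306 + 82 = -224)
(b + 49165)*(-44547 + H) = (-224 + 49165)*(-44547 + 3328) = 48941*(-41219) = -2017299079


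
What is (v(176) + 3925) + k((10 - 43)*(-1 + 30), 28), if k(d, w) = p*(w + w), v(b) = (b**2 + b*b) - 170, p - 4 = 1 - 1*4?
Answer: 65763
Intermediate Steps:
p = 1 (p = 4 + (1 - 1*4) = 4 + (1 - 4) = 4 - 3 = 1)
v(b) = -170 + 2*b**2 (v(b) = (b**2 + b**2) - 170 = 2*b**2 - 170 = -170 + 2*b**2)
k(d, w) = 2*w (k(d, w) = 1*(w + w) = 1*(2*w) = 2*w)
(v(176) + 3925) + k((10 - 43)*(-1 + 30), 28) = ((-170 + 2*176**2) + 3925) + 2*28 = ((-170 + 2*30976) + 3925) + 56 = ((-170 + 61952) + 3925) + 56 = (61782 + 3925) + 56 = 65707 + 56 = 65763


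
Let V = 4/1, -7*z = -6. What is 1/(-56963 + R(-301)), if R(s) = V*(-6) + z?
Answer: -7/398903 ≈ -1.7548e-5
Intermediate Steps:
z = 6/7 (z = -⅐*(-6) = 6/7 ≈ 0.85714)
V = 4 (V = 4*1 = 4)
R(s) = -162/7 (R(s) = 4*(-6) + 6/7 = -24 + 6/7 = -162/7)
1/(-56963 + R(-301)) = 1/(-56963 - 162/7) = 1/(-398903/7) = -7/398903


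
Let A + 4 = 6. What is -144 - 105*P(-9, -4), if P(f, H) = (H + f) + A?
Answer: 1011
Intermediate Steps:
A = 2 (A = -4 + 6 = 2)
P(f, H) = 2 + H + f (P(f, H) = (H + f) + 2 = 2 + H + f)
-144 - 105*P(-9, -4) = -144 - 105*(2 - 4 - 9) = -144 - 105*(-11) = -144 + 1155 = 1011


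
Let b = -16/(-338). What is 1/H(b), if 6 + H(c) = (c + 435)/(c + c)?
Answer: 16/73427 ≈ 0.00021790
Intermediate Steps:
b = 8/169 (b = -16*(-1/338) = 8/169 ≈ 0.047337)
H(c) = -6 + (435 + c)/(2*c) (H(c) = -6 + (c + 435)/(c + c) = -6 + (435 + c)/((2*c)) = -6 + (435 + c)*(1/(2*c)) = -6 + (435 + c)/(2*c))
1/H(b) = 1/((435 - 11*8/169)/(2*(8/169))) = 1/((1/2)*(169/8)*(435 - 88/169)) = 1/((1/2)*(169/8)*(73427/169)) = 1/(73427/16) = 16/73427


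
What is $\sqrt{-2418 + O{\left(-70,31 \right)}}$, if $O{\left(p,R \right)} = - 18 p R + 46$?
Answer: $4 \sqrt{2293} \approx 191.54$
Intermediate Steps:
$O{\left(p,R \right)} = 46 - 18 R p$ ($O{\left(p,R \right)} = - 18 R p + 46 = 46 - 18 R p$)
$\sqrt{-2418 + O{\left(-70,31 \right)}} = \sqrt{-2418 - \left(-46 + 558 \left(-70\right)\right)} = \sqrt{-2418 + \left(46 + 39060\right)} = \sqrt{-2418 + 39106} = \sqrt{36688} = 4 \sqrt{2293}$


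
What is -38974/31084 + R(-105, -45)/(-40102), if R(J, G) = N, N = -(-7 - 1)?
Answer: -390796005/311632642 ≈ -1.2540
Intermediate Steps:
N = 8 (N = -1*(-8) = 8)
R(J, G) = 8
-38974/31084 + R(-105, -45)/(-40102) = -38974/31084 + 8/(-40102) = -38974*1/31084 + 8*(-1/40102) = -19487/15542 - 4/20051 = -390796005/311632642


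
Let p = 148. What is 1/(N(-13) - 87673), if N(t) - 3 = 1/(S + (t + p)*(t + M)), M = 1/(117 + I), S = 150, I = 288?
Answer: -4814/422043383 ≈ -1.1406e-5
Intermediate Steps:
M = 1/405 (M = 1/(117 + 288) = 1/405 ≈ 0.0024691)
N(t) = 3 + 1/(150 + (148 + t)*(1/405 + t)) (N(t) = 3 + 1/(150 + (t + 148)*(t + 1/405)) = 3 + 1/(150 + (148 + t)*(1/405 + t)))
1/(N(-13) - 87673) = 1/(3*(61033 + 405*(-13)**2 + 59941*(-13))/(60898 + 405*(-13)**2 + 59941*(-13)) - 87673) = 1/(3*(61033 + 405*169 - 779233)/(60898 + 405*169 - 779233) - 87673) = 1/(3*(61033 + 68445 - 779233)/(60898 + 68445 - 779233) - 87673) = 1/(3*(-649755)/(-649890) - 87673) = 1/(3*(-1/649890)*(-649755) - 87673) = 1/(14439/4814 - 87673) = 1/(-422043383/4814) = -4814/422043383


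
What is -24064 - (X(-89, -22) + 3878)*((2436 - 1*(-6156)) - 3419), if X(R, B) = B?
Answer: -19971152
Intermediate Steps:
-24064 - (X(-89, -22) + 3878)*((2436 - 1*(-6156)) - 3419) = -24064 - (-22 + 3878)*((2436 - 1*(-6156)) - 3419) = -24064 - 3856*((2436 + 6156) - 3419) = -24064 - 3856*(8592 - 3419) = -24064 - 3856*5173 = -24064 - 1*19947088 = -24064 - 19947088 = -19971152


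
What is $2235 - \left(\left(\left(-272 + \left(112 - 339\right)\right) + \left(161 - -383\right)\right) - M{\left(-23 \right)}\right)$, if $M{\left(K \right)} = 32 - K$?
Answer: $2245$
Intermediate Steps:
$2235 - \left(\left(\left(-272 + \left(112 - 339\right)\right) + \left(161 - -383\right)\right) - M{\left(-23 \right)}\right) = 2235 - \left(\left(\left(-272 + \left(112 - 339\right)\right) + \left(161 - -383\right)\right) - \left(32 - -23\right)\right) = 2235 - \left(\left(\left(-272 - 227\right) + \left(161 + 383\right)\right) - \left(32 + 23\right)\right) = 2235 - \left(\left(-499 + 544\right) - 55\right) = 2235 - \left(45 - 55\right) = 2235 - -10 = 2235 + 10 = 2245$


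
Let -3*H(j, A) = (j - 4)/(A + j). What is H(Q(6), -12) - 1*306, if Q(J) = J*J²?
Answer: -46871/153 ≈ -306.35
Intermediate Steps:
Q(J) = J³
H(j, A) = -(-4 + j)/(3*(A + j)) (H(j, A) = -(j - 4)/(3*(A + j)) = -(-4 + j)/(3*(A + j)))
H(Q(6), -12) - 1*306 = (4 - 1*6³)/(3*(-12 + 6³)) - 1*306 = (4 - 1*216)/(3*(-12 + 216)) - 306 = (⅓)*(4 - 216)/204 - 306 = (⅓)*(1/204)*(-212) - 306 = -53/153 - 306 = -46871/153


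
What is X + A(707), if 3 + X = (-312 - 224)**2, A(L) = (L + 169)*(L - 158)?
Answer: 768217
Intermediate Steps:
A(L) = (-158 + L)*(169 + L) (A(L) = (169 + L)*(-158 + L) = (-158 + L)*(169 + L))
X = 287293 (X = -3 + (-312 - 224)**2 = -3 + (-536)**2 = -3 + 287296 = 287293)
X + A(707) = 287293 + (-26702 + 707**2 + 11*707) = 287293 + (-26702 + 499849 + 7777) = 287293 + 480924 = 768217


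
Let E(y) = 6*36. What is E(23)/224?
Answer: 27/28 ≈ 0.96429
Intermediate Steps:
E(y) = 216
E(23)/224 = 216/224 = 216*(1/224) = 27/28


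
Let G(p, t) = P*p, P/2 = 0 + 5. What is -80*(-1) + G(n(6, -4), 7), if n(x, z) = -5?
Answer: 30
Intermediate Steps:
P = 10 (P = 2*(0 + 5) = 2*5 = 10)
G(p, t) = 10*p
-80*(-1) + G(n(6, -4), 7) = -80*(-1) + 10*(-5) = 80 - 50 = 30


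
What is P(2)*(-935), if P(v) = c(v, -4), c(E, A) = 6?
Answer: -5610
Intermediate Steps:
P(v) = 6
P(2)*(-935) = 6*(-935) = -5610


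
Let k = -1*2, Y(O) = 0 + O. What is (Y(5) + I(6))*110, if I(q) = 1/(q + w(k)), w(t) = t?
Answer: 1155/2 ≈ 577.50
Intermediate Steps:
Y(O) = O
k = -2
I(q) = 1/(-2 + q) (I(q) = 1/(q - 2) = 1/(-2 + q))
(Y(5) + I(6))*110 = (5 + 1/(-2 + 6))*110 = (5 + 1/4)*110 = (5 + ¼)*110 = (21/4)*110 = 1155/2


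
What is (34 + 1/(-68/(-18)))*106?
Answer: 61745/17 ≈ 3632.1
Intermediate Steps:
(34 + 1/(-68/(-18)))*106 = (34 + 1/(-68*(-1/18)))*106 = (34 + 1/(34/9))*106 = (34 + 9/34)*106 = (1165/34)*106 = 61745/17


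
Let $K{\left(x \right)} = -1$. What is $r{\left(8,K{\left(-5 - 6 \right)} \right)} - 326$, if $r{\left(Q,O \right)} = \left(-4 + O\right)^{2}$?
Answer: $-301$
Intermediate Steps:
$r{\left(8,K{\left(-5 - 6 \right)} \right)} - 326 = \left(-4 - 1\right)^{2} - 326 = \left(-5\right)^{2} - 326 = 25 - 326 = -301$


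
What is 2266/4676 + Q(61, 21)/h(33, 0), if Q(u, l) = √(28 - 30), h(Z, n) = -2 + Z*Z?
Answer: 1133/2338 + I*√2/1087 ≈ 0.4846 + 0.001301*I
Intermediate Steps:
h(Z, n) = -2 + Z²
Q(u, l) = I*√2 (Q(u, l) = √(-2) = I*√2)
2266/4676 + Q(61, 21)/h(33, 0) = 2266/4676 + (I*√2)/(-2 + 33²) = 2266*(1/4676) + (I*√2)/(-2 + 1089) = 1133/2338 + (I*√2)/1087 = 1133/2338 + (I*√2)*(1/1087) = 1133/2338 + I*√2/1087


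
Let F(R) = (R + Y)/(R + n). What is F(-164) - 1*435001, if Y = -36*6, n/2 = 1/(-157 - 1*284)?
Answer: -15730857373/36163 ≈ -4.3500e+5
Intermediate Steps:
n = -2/441 (n = 2/(-157 - 1*284) = 2/(-157 - 284) = 2/(-441) = 2*(-1/441) = -2/441 ≈ -0.0045351)
Y = -216
F(R) = (-216 + R)/(-2/441 + R) (F(R) = (R - 216)/(R - 2/441) = (-216 + R)/(-2/441 + R))
F(-164) - 1*435001 = 441*(-216 - 164)/(-2 + 441*(-164)) - 1*435001 = 441*(-380)/(-2 - 72324) - 435001 = 441*(-380)/(-72326) - 435001 = 441*(-1/72326)*(-380) - 435001 = 83790/36163 - 435001 = -15730857373/36163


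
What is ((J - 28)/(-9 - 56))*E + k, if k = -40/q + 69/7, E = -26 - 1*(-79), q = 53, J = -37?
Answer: 23040/371 ≈ 62.102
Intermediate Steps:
E = 53 (E = -26 + 79 = 53)
k = 3377/371 (k = -40/53 + 69/7 = 3377/371 ≈ 9.1024)
((J - 28)/(-9 - 56))*E + k = ((-37 - 28)/(-9 - 56))*53 + 3377/371 = -65/(-65)*53 + 3377/371 = -65*(-1/65)*53 + 3377/371 = 1*53 + 3377/371 = 53 + 3377/371 = 23040/371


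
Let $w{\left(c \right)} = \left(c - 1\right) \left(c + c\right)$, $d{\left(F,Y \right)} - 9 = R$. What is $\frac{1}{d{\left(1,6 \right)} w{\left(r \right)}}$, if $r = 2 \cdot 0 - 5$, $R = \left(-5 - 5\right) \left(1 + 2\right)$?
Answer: $- \frac{1}{1260} \approx -0.00079365$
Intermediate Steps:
$R = -30$ ($R = \left(-10\right) 3 = -30$)
$d{\left(F,Y \right)} = -21$ ($d{\left(F,Y \right)} = 9 - 30 = -21$)
$r = -5$ ($r = 0 - 5 = -5$)
$w{\left(c \right)} = 2 c \left(-1 + c\right)$ ($w{\left(c \right)} = \left(-1 + c\right) 2 c = 2 c \left(-1 + c\right)$)
$\frac{1}{d{\left(1,6 \right)} w{\left(r \right)}} = \frac{1}{\left(-21\right) 2 \left(-5\right) \left(-1 - 5\right)} = \frac{1}{\left(-21\right) 2 \left(-5\right) \left(-6\right)} = \frac{1}{\left(-21\right) 60} = \frac{1}{-1260} = - \frac{1}{1260}$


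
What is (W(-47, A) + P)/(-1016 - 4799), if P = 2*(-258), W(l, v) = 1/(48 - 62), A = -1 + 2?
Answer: 1445/16282 ≈ 0.088748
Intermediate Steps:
A = 1
W(l, v) = -1/14 (W(l, v) = 1/(-14) = -1/14)
P = -516
(W(-47, A) + P)/(-1016 - 4799) = (-1/14 - 516)/(-1016 - 4799) = -7225/14/(-5815) = -7225/14*(-1/5815) = 1445/16282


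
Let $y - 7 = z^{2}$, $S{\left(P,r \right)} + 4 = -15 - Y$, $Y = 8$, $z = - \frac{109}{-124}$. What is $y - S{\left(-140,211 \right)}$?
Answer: $\frac{534665}{15376} \approx 34.773$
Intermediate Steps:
$z = \frac{109}{124}$ ($z = \left(-109\right) \left(- \frac{1}{124}\right) = \frac{109}{124} \approx 0.87903$)
$S{\left(P,r \right)} = -27$ ($S{\left(P,r \right)} = -4 - 23 = -27$)
$y = \frac{119513}{15376}$ ($y = 7 + \left(\frac{109}{124}\right)^{2} = 7 + \frac{11881}{15376} = \frac{119513}{15376} \approx 7.7727$)
$y - S{\left(-140,211 \right)} = \frac{119513}{15376} - -27 = \frac{119513}{15376} + 27 = \frac{534665}{15376}$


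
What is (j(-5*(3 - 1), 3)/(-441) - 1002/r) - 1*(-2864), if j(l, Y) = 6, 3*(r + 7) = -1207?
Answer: 258718625/90258 ≈ 2866.4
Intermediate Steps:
r = -1228/3 (r = -7 + (⅓)*(-1207) = -7 - 1207/3 = -1228/3 ≈ -409.33)
(j(-5*(3 - 1), 3)/(-441) - 1002/r) - 1*(-2864) = (6/(-441) - 1002/(-1228/3)) - 1*(-2864) = (6*(-1/441) - 1002*(-3/1228)) + 2864 = (-2/147 + 1503/614) + 2864 = 219713/90258 + 2864 = 258718625/90258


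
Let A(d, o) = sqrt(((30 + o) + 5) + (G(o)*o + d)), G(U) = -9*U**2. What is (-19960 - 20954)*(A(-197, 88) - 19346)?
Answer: 791522244 - 40914*I*sqrt(6133322) ≈ 7.9152e+8 - 1.0133e+8*I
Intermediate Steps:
A(d, o) = sqrt(35 + d + o - 9*o**3) (A(d, o) = sqrt(((30 + o) + 5) + ((-9*o**2)*o + d)) = sqrt((35 + o) + (-9*o**3 + d)) = sqrt((35 + o) + (d - 9*o**3)) = sqrt(35 + d + o - 9*o**3))
(-19960 - 20954)*(A(-197, 88) - 19346) = (-19960 - 20954)*(sqrt(35 - 197 + 88 - 9*88**3) - 19346) = -40914*(sqrt(35 - 197 + 88 - 9*681472) - 19346) = -40914*(sqrt(35 - 197 + 88 - 6133248) - 19346) = -40914*(sqrt(-6133322) - 19346) = -40914*(I*sqrt(6133322) - 19346) = -40914*(-19346 + I*sqrt(6133322)) = 791522244 - 40914*I*sqrt(6133322)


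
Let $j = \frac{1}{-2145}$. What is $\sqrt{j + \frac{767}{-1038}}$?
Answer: $\frac{7 i \sqrt{923506870}}{247390} \approx 0.85988 i$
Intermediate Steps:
$j = - \frac{1}{2145} \approx -0.0004662$
$\sqrt{j + \frac{767}{-1038}} = \sqrt{- \frac{1}{2145} + \frac{767}{-1038}} = \sqrt{- \frac{1}{2145} + 767 \left(- \frac{1}{1038}\right)} = \sqrt{- \frac{1}{2145} - \frac{767}{1038}} = \sqrt{- \frac{182917}{247390}} = \frac{7 i \sqrt{923506870}}{247390}$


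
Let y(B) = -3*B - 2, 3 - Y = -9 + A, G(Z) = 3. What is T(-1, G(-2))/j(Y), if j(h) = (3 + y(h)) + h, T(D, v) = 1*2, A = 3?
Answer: -2/17 ≈ -0.11765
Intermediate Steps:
T(D, v) = 2
Y = 9 (Y = 3 - (-9 + 3) = 3 - 1*(-6) = 3 + 6 = 9)
y(B) = -2 - 3*B
j(h) = 1 - 2*h (j(h) = (3 + (-2 - 3*h)) + h = (1 - 3*h) + h = 1 - 2*h)
T(-1, G(-2))/j(Y) = 2/(1 - 2*9) = 2/(1 - 18) = 2/(-17) = 2*(-1/17) = -2/17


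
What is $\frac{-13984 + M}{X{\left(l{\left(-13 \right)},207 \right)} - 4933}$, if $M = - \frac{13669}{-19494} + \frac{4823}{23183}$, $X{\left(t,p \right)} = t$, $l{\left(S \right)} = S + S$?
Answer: $\frac{6319369849579}{2241117904518} \approx 2.8197$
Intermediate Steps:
$l{\left(S \right)} = 2 S$
$M = \frac{410907989}{451929402}$ ($M = \left(-13669\right) \left(- \frac{1}{19494}\right) + 4823 \cdot \frac{1}{23183} = \frac{13669}{19494} + \frac{4823}{23183} = \frac{410907989}{451929402} \approx 0.90923$)
$\frac{-13984 + M}{X{\left(l{\left(-13 \right)},207 \right)} - 4933} = \frac{-13984 + \frac{410907989}{451929402}}{2 \left(-13\right) - 4933} = - \frac{6319369849579}{451929402 \left(-26 - 4933\right)} = - \frac{6319369849579}{451929402 \left(-4959\right)} = \left(- \frac{6319369849579}{451929402}\right) \left(- \frac{1}{4959}\right) = \frac{6319369849579}{2241117904518}$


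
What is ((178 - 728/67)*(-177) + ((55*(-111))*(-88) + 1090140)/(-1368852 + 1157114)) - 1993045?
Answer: -14347004379239/7093223 ≈ -2.0226e+6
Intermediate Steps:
((178 - 728/67)*(-177) + ((55*(-111))*(-88) + 1090140)/(-1368852 + 1157114)) - 1993045 = ((178 - 728*1/67)*(-177) + (-6105*(-88) + 1090140)/(-211738)) - 1993045 = ((178 - 728/67)*(-177) + (537240 + 1090140)*(-1/211738)) - 1993045 = ((11198/67)*(-177) + 1627380*(-1/211738)) - 1993045 = (-1982046/67 - 813690/105869) - 1993045 = -209891745204/7093223 - 1993045 = -14347004379239/7093223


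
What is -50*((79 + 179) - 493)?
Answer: 11750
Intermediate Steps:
-50*((79 + 179) - 493) = -50*(258 - 493) = -50*(-235) = 11750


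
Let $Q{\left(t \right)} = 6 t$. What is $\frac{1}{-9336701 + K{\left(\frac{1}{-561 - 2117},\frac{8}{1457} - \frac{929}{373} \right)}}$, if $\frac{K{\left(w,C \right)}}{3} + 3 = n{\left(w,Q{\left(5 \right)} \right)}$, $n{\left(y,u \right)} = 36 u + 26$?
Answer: $- \frac{1}{9333392} \approx -1.0714 \cdot 10^{-7}$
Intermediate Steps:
$n{\left(y,u \right)} = 26 + 36 u$
$K{\left(w,C \right)} = 3309$ ($K{\left(w,C \right)} = -9 + 3 \left(26 + 36 \cdot 6 \cdot 5\right) = -9 + 3 \left(26 + 36 \cdot 30\right) = -9 + 3 \left(26 + 1080\right) = -9 + 3 \cdot 1106 = -9 + 3318 = 3309$)
$\frac{1}{-9336701 + K{\left(\frac{1}{-561 - 2117},\frac{8}{1457} - \frac{929}{373} \right)}} = \frac{1}{-9336701 + 3309} = \frac{1}{-9333392} = - \frac{1}{9333392}$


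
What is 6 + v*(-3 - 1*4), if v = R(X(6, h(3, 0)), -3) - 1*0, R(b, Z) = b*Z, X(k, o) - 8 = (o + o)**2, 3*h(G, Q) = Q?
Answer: 174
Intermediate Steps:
h(G, Q) = Q/3
X(k, o) = 8 + 4*o**2 (X(k, o) = 8 + (o + o)**2 = 8 + (2*o)**2 = 8 + 4*o**2)
R(b, Z) = Z*b
v = -24 (v = -3*(8 + 4*((1/3)*0)**2) - 1*0 = -3*(8 + 4*0**2) + 0 = -3*(8 + 4*0) + 0 = -3*(8 + 0) + 0 = -3*8 + 0 = -24 + 0 = -24)
6 + v*(-3 - 1*4) = 6 - 24*(-3 - 1*4) = 6 - 24*(-3 - 4) = 6 - 24*(-7) = 6 + 168 = 174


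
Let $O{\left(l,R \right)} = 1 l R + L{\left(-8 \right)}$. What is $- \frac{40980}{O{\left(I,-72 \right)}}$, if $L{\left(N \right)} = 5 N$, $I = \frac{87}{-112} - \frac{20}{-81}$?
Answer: $\frac{5163480}{233} \approx 22161.0$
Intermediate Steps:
$I = - \frac{4807}{9072}$ ($I = 87 \left(- \frac{1}{112}\right) - - \frac{20}{81} = - \frac{87}{112} + \frac{20}{81} = - \frac{4807}{9072} \approx -0.52987$)
$O{\left(l,R \right)} = -40 + R l$ ($O{\left(l,R \right)} = 1 l R + 5 \left(-8\right) = l R - 40 = R l - 40 = -40 + R l$)
$- \frac{40980}{O{\left(I,-72 \right)}} = - \frac{40980}{-40 - - \frac{4807}{126}} = - \frac{40980}{-40 + \frac{4807}{126}} = - \frac{40980}{- \frac{233}{126}} = \left(-40980\right) \left(- \frac{126}{233}\right) = \frac{5163480}{233}$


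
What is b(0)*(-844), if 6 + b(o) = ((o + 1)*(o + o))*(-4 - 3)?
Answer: 5064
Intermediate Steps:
b(o) = -6 - 14*o*(1 + o) (b(o) = -6 + ((o + 1)*(o + o))*(-4 - 3) = -6 + ((1 + o)*(2*o))*(-7) = -6 + (2*o*(1 + o))*(-7) = -6 - 14*o*(1 + o))
b(0)*(-844) = (-6 - 14*0 - 14*0²)*(-844) = (-6 + 0 - 14*0)*(-844) = (-6 + 0 + 0)*(-844) = -6*(-844) = 5064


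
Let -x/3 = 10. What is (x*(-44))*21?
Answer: 27720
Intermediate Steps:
x = -30 (x = -3*10 = -30)
(x*(-44))*21 = -30*(-44)*21 = 1320*21 = 27720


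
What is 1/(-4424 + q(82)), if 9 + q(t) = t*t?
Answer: 1/2291 ≈ 0.00043649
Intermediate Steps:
q(t) = -9 + t² (q(t) = -9 + t*t = -9 + t²)
1/(-4424 + q(82)) = 1/(-4424 + (-9 + 82²)) = 1/(-4424 + (-9 + 6724)) = 1/(-4424 + 6715) = 1/2291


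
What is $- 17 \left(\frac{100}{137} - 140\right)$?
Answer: $\frac{324360}{137} \approx 2367.6$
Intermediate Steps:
$- 17 \left(\frac{100}{137} - 140\right) = \left(-17\right) \left(- \frac{19080}{137}\right) = \frac{324360}{137}$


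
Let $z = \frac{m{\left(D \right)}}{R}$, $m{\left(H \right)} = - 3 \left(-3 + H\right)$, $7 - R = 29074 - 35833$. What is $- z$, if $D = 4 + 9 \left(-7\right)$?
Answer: $- \frac{93}{3383} \approx -0.02749$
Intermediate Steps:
$R = 6766$ ($R = 7 - \left(29074 - 35833\right) = 7 - -6759 = 7 + 6759 = 6766$)
$D = -59$ ($D = 4 - 63 = -59$)
$m{\left(H \right)} = 9 - 3 H$
$z = \frac{93}{3383}$ ($z = \frac{9 - -177}{6766} = \left(9 + 177\right) \frac{1}{6766} = 186 \cdot \frac{1}{6766} = \frac{93}{3383} \approx 0.02749$)
$- z = \left(-1\right) \frac{93}{3383} = - \frac{93}{3383}$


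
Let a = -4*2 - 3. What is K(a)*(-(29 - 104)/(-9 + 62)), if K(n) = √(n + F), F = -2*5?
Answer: 75*I*√21/53 ≈ 6.4848*I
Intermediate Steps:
F = -10
a = -11 (a = -8 - 3 = -11)
K(n) = √(-10 + n) (K(n) = √(n - 10) = √(-10 + n))
K(a)*(-(29 - 104)/(-9 + 62)) = √(-10 - 11)*(-(29 - 104)/(-9 + 62)) = √(-21)*(-(-75)/53) = (I*√21)*(-(-75)/53) = (I*√21)*(-1*(-75/53)) = (I*√21)*(75/53) = 75*I*√21/53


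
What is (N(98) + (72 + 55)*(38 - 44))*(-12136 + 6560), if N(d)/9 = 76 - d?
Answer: 5352960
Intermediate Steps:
N(d) = 684 - 9*d (N(d) = 9*(76 - d) = 684 - 9*d)
(N(98) + (72 + 55)*(38 - 44))*(-12136 + 6560) = ((684 - 9*98) + (72 + 55)*(38 - 44))*(-12136 + 6560) = ((684 - 882) + 127*(-6))*(-5576) = (-198 - 762)*(-5576) = -960*(-5576) = 5352960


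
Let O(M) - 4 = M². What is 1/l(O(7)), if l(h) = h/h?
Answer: 1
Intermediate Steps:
O(M) = 4 + M²
l(h) = 1
1/l(O(7)) = 1/1 = 1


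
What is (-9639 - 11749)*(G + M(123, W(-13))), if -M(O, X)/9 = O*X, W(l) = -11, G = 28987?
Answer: -880415632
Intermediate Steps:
M(O, X) = -9*O*X
(-9639 - 11749)*(G + M(123, W(-13))) = (-9639 - 11749)*(28987 - 9*123*(-11)) = -21388*(28987 + 12177) = -21388*41164 = -880415632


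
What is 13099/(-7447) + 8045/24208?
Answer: -257189477/180276976 ≈ -1.4266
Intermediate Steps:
13099/(-7447) + 8045/24208 = 13099*(-1/7447) + 8045*(1/24208) = -13099/7447 + 8045/24208 = -257189477/180276976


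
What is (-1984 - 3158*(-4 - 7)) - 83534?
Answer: -50780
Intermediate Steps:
(-1984 - 3158*(-4 - 7)) - 83534 = (-1984 - 3158*(-11)) - 83534 = (-1984 + 34738) - 83534 = 32754 - 83534 = -50780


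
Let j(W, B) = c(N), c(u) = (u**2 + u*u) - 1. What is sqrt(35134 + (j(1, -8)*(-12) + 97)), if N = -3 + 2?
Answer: sqrt(35219) ≈ 187.67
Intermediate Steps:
N = -1
c(u) = -1 + 2*u**2 (c(u) = (u**2 + u**2) - 1 = 2*u**2 - 1 = -1 + 2*u**2)
j(W, B) = 1 (j(W, B) = -1 + 2*(-1)**2 = -1 + 2*1 = -1 + 2 = 1)
sqrt(35134 + (j(1, -8)*(-12) + 97)) = sqrt(35134 + (1*(-12) + 97)) = sqrt(35134 + (-12 + 97)) = sqrt(35134 + 85) = sqrt(35219)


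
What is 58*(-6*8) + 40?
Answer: -2744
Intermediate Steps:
58*(-6*8) + 40 = 58*(-48) + 40 = -2784 + 40 = -2744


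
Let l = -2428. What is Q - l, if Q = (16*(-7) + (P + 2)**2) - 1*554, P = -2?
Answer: 1762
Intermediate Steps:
Q = -666 (Q = (16*(-7) + (-2 + 2)**2) - 1*554 = (-112 + 0**2) - 554 = (-112 + 0) - 554 = -112 - 554 = -666)
Q - l = -666 - 1*(-2428) = -666 + 2428 = 1762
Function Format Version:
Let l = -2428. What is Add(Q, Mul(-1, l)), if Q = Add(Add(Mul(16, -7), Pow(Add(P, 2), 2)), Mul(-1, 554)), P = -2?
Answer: 1762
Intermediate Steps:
Q = -666 (Q = Add(Add(Mul(16, -7), Pow(Add(-2, 2), 2)), Mul(-1, 554)) = Add(Add(-112, Pow(0, 2)), -554) = Add(Add(-112, 0), -554) = Add(-112, -554) = -666)
Add(Q, Mul(-1, l)) = Add(-666, Mul(-1, -2428)) = Add(-666, 2428) = 1762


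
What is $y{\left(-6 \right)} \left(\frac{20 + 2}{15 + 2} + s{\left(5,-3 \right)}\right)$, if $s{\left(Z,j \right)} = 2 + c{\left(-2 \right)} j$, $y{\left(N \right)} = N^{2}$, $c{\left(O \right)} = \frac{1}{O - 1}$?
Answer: $\frac{2628}{17} \approx 154.59$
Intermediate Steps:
$c{\left(O \right)} = \frac{1}{-1 + O}$
$s{\left(Z,j \right)} = 2 - \frac{j}{3}$ ($s{\left(Z,j \right)} = 2 + \frac{j}{-1 - 2} = 2 + \frac{j}{-3} = 2 - \frac{j}{3}$)
$y{\left(-6 \right)} \left(\frac{20 + 2}{15 + 2} + s{\left(5,-3 \right)}\right) = \left(-6\right)^{2} \left(\frac{20 + 2}{15 + 2} + \left(2 - -1\right)\right) = 36 \left(\frac{22}{17} + \left(2 + 1\right)\right) = 36 \left(22 \cdot \frac{1}{17} + 3\right) = 36 \left(\frac{22}{17} + 3\right) = 36 \cdot \frac{73}{17} = \frac{2628}{17}$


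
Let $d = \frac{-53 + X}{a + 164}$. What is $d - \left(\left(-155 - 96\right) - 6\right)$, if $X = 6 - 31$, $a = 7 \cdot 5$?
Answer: $\frac{51065}{199} \approx 256.61$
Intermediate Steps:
$a = 35$
$X = -25$
$d = - \frac{78}{199}$ ($d = \frac{-53 - 25}{35 + 164} = - \frac{78}{199} \approx -0.39196$)
$d - \left(\left(-155 - 96\right) - 6\right) = - \frac{78}{199} - \left(\left(-155 - 96\right) - 6\right) = - \frac{78}{199} - \left(-251 - 6\right) = - \frac{78}{199} - -257 = - \frac{78}{199} + 257 = \frac{51065}{199}$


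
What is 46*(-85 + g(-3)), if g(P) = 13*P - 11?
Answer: -6210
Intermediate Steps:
g(P) = -11 + 13*P
46*(-85 + g(-3)) = 46*(-85 + (-11 + 13*(-3))) = 46*(-85 + (-11 - 39)) = 46*(-85 - 50) = 46*(-135) = -6210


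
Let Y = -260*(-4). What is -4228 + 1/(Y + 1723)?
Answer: -11681963/2763 ≈ -4228.0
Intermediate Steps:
Y = 1040
-4228 + 1/(Y + 1723) = -4228 + 1/(1040 + 1723) = -4228 + 1/2763 = -11681963/2763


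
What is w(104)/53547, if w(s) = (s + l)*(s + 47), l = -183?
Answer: -11929/53547 ≈ -0.22278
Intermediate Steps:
w(s) = (-183 + s)*(47 + s) (w(s) = (s - 183)*(s + 47) = (-183 + s)*(47 + s))
w(104)/53547 = (-8601 + 104² - 136*104)/53547 = (-8601 + 10816 - 14144)*(1/53547) = -11929*1/53547 = -11929/53547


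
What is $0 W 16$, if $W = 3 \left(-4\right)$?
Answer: $0$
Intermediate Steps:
$W = -12$
$0 W 16 = 0 \left(-12\right) 16 = 0 \cdot 16 = 0$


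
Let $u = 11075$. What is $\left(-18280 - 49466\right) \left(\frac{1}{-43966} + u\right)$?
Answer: $- \frac{16493557987977}{21983} \approx -7.5029 \cdot 10^{8}$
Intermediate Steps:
$\left(-18280 - 49466\right) \left(\frac{1}{-43966} + u\right) = \left(-18280 - 49466\right) \left(\frac{1}{-43966} + 11075\right) = - 67746 \left(- \frac{1}{43966} + 11075\right) = \left(-67746\right) \frac{486923449}{43966} = - \frac{16493557987977}{21983}$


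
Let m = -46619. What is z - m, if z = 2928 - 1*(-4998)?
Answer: 54545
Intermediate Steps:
z = 7926 (z = 2928 + 4998 = 7926)
z - m = 7926 - 1*(-46619) = 7926 + 46619 = 54545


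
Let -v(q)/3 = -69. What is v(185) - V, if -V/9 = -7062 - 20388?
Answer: -246843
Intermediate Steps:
V = 247050 (V = -9*(-7062 - 20388) = -9*(-27450) = 247050)
v(q) = 207 (v(q) = -3*(-69) = 207)
v(185) - V = 207 - 1*247050 = 207 - 247050 = -246843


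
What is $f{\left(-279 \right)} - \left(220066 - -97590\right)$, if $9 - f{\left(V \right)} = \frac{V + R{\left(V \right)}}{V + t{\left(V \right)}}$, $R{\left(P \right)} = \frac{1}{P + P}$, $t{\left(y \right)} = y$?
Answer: $- \frac{98903996191}{311364} \approx -3.1765 \cdot 10^{5}$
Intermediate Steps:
$R{\left(P \right)} = \frac{1}{2 P}$
$f{\left(V \right)} = 9 - \frac{V + \frac{1}{2 V}}{2 V}$ ($f{\left(V \right)} = 9 - \frac{V + \frac{1}{2 V}}{V + V} = 9 - \frac{V + \frac{1}{2 V}}{2 V}$)
$f{\left(-279 \right)} - \left(220066 - -97590\right) = \left(\frac{17}{2} - \frac{1}{4 \cdot 77841}\right) - \left(220066 - -97590\right) = \left(\frac{17}{2} - \frac{1}{311364}\right) - \left(220066 + 97590\right) = \left(\frac{17}{2} - \frac{1}{311364}\right) - 317656 = \frac{2646593}{311364} - 317656 = - \frac{98903996191}{311364}$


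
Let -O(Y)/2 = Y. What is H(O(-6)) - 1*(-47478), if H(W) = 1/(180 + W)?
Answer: 9115777/192 ≈ 47478.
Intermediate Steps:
O(Y) = -2*Y
H(O(-6)) - 1*(-47478) = 1/(180 - 2*(-6)) - 1*(-47478) = 1/(180 + 12) + 47478 = 1/192 + 47478 = 9115777/192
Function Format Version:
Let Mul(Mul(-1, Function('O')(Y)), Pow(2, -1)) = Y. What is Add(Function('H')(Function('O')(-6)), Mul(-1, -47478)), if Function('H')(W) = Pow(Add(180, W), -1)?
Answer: Rational(9115777, 192) ≈ 47478.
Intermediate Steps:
Function('O')(Y) = Mul(-2, Y)
Add(Function('H')(Function('O')(-6)), Mul(-1, -47478)) = Add(Pow(Add(180, Mul(-2, -6)), -1), Mul(-1, -47478)) = Add(Pow(Add(180, 12), -1), 47478) = Add(Pow(192, -1), 47478) = Add(Rational(1, 192), 47478) = Rational(9115777, 192)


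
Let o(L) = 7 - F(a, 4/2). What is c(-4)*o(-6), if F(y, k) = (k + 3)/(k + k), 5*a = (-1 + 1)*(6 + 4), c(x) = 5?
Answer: 115/4 ≈ 28.750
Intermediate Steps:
a = 0 (a = ((-1 + 1)*(6 + 4))/5 = (0*10)/5 = (⅕)*0 = 0)
F(y, k) = (3 + k)/(2*k) (F(y, k) = (3 + k)/((2*k)) = (3 + k)*(1/(2*k)) = (3 + k)/(2*k))
o(L) = 23/4 (o(L) = 7 - (3 + 4/2)/(2*(4/2)) = 7 - (3 + 4*(½))/(2*(4*(½))) = 7 - (3 + 2)/(2*2) = 7 - 5/(2*2) = 7 - 1*5/4 = 7 - 5/4 = 23/4)
c(-4)*o(-6) = 5*(23/4) = 115/4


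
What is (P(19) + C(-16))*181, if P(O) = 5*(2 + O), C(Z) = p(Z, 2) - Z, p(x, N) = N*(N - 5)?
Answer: 20815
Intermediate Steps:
p(x, N) = N*(-5 + N)
C(Z) = -6 - Z (C(Z) = 2*(-5 + 2) - Z = 2*(-3) - Z = -6 - Z)
P(O) = 10 + 5*O
(P(19) + C(-16))*181 = ((10 + 5*19) + (-6 - 1*(-16)))*181 = ((10 + 95) + (-6 + 16))*181 = (105 + 10)*181 = 115*181 = 20815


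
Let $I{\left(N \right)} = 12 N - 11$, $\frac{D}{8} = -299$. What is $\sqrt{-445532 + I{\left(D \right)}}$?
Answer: $i \sqrt{474247} \approx 688.66 i$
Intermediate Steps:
$D = -2392$ ($D = 8 \left(-299\right) = -2392$)
$I{\left(N \right)} = -11 + 12 N$
$\sqrt{-445532 + I{\left(D \right)}} = \sqrt{-445532 + \left(-11 + 12 \left(-2392\right)\right)} = \sqrt{-445532 - 28715} = \sqrt{-474247} = i \sqrt{474247}$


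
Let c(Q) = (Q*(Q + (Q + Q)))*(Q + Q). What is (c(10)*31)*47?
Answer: 8742000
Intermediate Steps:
c(Q) = 6*Q³ (c(Q) = (Q*(Q + 2*Q))*(2*Q) = (Q*(3*Q))*(2*Q) = (3*Q²)*(2*Q) = 6*Q³)
(c(10)*31)*47 = ((6*10³)*31)*47 = ((6*1000)*31)*47 = (6000*31)*47 = 186000*47 = 8742000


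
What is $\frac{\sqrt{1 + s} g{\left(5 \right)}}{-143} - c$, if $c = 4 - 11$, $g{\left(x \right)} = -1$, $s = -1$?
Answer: $7$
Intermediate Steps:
$c = -7$ ($c = 4 - 11 = -7$)
$\frac{\sqrt{1 + s} g{\left(5 \right)}}{-143} - c = \frac{\sqrt{1 - 1} \left(-1\right)}{-143} - -7 = - \frac{\sqrt{0} \left(-1\right)}{143} + 7 = - \frac{0 \left(-1\right)}{143} + 7 = \left(- \frac{1}{143}\right) 0 + 7 = 0 + 7 = 7$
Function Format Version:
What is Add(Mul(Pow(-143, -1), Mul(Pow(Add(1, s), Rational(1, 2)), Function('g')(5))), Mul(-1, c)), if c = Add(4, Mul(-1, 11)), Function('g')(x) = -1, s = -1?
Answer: 7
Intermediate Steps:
c = -7 (c = Add(4, -11) = -7)
Add(Mul(Pow(-143, -1), Mul(Pow(Add(1, s), Rational(1, 2)), Function('g')(5))), Mul(-1, c)) = Add(Mul(Pow(-143, -1), Mul(Pow(Add(1, -1), Rational(1, 2)), -1)), Mul(-1, -7)) = Add(Mul(Rational(-1, 143), Mul(Pow(0, Rational(1, 2)), -1)), 7) = Add(Mul(Rational(-1, 143), Mul(0, -1)), 7) = Add(Mul(Rational(-1, 143), 0), 7) = Add(0, 7) = 7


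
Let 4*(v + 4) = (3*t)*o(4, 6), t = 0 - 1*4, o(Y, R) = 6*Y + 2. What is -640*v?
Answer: 52480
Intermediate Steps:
o(Y, R) = 2 + 6*Y
t = -4 (t = 0 - 4 = -4)
v = -82 (v = -4 + ((3*(-4))*(2 + 6*4))/4 = -4 + (-12*(2 + 24))/4 = -4 + (-12*26)/4 = -4 + (¼)*(-312) = -4 - 78 = -82)
-640*v = -640*(-82) = 52480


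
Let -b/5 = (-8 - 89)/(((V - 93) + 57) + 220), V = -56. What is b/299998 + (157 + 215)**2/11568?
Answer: 110706578837/9254338304 ≈ 11.963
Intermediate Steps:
b = 485/128 (b = -5*(-8 - 89)/(((-56 - 93) + 57) + 220) = -5*(-97)/((-149 + 57) + 220) = -5*(-97)/(-92 + 220) = -5*(-97)/128 = -5*(-97/128) = 485/128 ≈ 3.7891)
b/299998 + (157 + 215)**2/11568 = (485/128)/299998 + (157 + 215)**2/11568 = (485/128)*(1/299998) + 372**2*(1/11568) = 485/38399744 + 138384*(1/11568) = 485/38399744 + 2883/241 = 110706578837/9254338304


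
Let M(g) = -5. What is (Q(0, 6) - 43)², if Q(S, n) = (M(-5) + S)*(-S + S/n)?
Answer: 1849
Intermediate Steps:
Q(S, n) = (-5 + S)*(-S + S/n)
(Q(0, 6) - 43)² = (-1*0*(5 - 1*0 + 6*(-5 + 0))/6 - 43)² = (-1*0*⅙*(5 + 0 + 6*(-5)) - 43)² = (-1*0*⅙*(5 + 0 - 30) - 43)² = (-1*0*⅙*(-25) - 43)² = (0 - 43)² = (-43)² = 1849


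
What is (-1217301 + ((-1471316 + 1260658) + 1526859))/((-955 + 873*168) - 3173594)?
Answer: -19780/605577 ≈ -0.032663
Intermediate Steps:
(-1217301 + ((-1471316 + 1260658) + 1526859))/((-955 + 873*168) - 3173594) = (-1217301 + (-210658 + 1526859))/((-955 + 146664) - 3173594) = (-1217301 + 1316201)/(145709 - 3173594) = 98900/(-3027885) = 98900*(-1/3027885) = -19780/605577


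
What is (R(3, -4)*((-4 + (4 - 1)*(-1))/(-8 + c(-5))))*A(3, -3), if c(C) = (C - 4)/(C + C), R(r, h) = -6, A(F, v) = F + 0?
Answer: -1260/71 ≈ -17.746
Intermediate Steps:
A(F, v) = F
c(C) = (-4 + C)/(2*C) (c(C) = (-4 + C)/((2*C)) = (-4 + C)*(1/(2*C)) = (-4 + C)/(2*C))
(R(3, -4)*((-4 + (4 - 1)*(-1))/(-8 + c(-5))))*A(3, -3) = -6*(-4 + (4 - 1)*(-1))/(-8 + (½)*(-4 - 5)/(-5))*3 = -6*(-4 + 3*(-1))/(-8 + (½)*(-⅕)*(-9))*3 = -6*(-4 - 3)/(-8 + 9/10)*3 = -(-42)/(-71/10)*3 = -(-42)*(-10)/71*3 = -6*70/71*3 = -420/71*3 = -1260/71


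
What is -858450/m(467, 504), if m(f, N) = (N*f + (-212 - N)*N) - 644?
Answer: 85845/12614 ≈ 6.8055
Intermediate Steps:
m(f, N) = -644 + N*f + N*(-212 - N) (m(f, N) = (N*f + N*(-212 - N)) - 644 = -644 + N*f + N*(-212 - N))
-858450/m(467, 504) = -858450/(-644 - 1*504² - 212*504 + 504*467) = -858450/(-644 - 1*254016 - 106848 + 235368) = -858450/(-644 - 254016 - 106848 + 235368) = -858450/(-126140) = -858450*(-1/126140) = 85845/12614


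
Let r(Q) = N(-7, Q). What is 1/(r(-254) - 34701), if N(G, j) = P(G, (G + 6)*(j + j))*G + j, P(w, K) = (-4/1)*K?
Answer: -1/20731 ≈ -4.8237e-5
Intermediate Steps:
P(w, K) = -4*K (P(w, K) = (-4*1)*K = -4*K)
N(G, j) = j - 8*G*j*(6 + G) (N(G, j) = (-4*(G + 6)*(j + j))*G + j = (-4*(6 + G)*2*j)*G + j = (-8*j*(6 + G))*G + j = -8*G*j*(6 + G) + j = j - 8*G*j*(6 + G))
r(Q) = -55*Q (r(Q) = Q*(1 - 8*(-7)*(6 - 7)) = Q*(1 - 8*(-7)*(-1)) = Q*(1 - 56) = Q*(-55) = -55*Q)
1/(r(-254) - 34701) = 1/(-55*(-254) - 34701) = 1/(13970 - 34701) = 1/(-20731) = -1/20731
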